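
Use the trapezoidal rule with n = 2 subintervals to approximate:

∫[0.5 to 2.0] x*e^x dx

f(x) = x*e^x
a = 0.5, b = 2.0, n = 2
h = (b - a)/n = 0.750000

Trapezoidal rule: (h/2)[f(x₀) + 2f(x₁) + 2f(x₂) + ... + f(xₙ)]

x_0 = 0.5000, f(x_0) = 0.824361, coefficient = 1
x_1 = 1.2500, f(x_1) = 4.362929, coefficient = 2
x_2 = 2.0000, f(x_2) = 14.778112, coefficient = 1

I ≈ (0.750000/2) × 24.328330 = 9.123124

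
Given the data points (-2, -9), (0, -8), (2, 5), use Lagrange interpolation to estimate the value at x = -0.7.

Lagrange interpolation formula:
P(x) = Σ yᵢ × Lᵢ(x)
where Lᵢ(x) = Π_{j≠i} (x - xⱼ)/(xᵢ - xⱼ)

L_0(-0.7) = (-0.7 - 0)/(-2 - 0) × (-0.7 - 2)/(-2 - 2) = 0.236250
L_1(-0.7) = (-0.7 - (-2))/(0 - (-2)) × (-0.7 - 2)/(0 - 2) = 0.877500
L_2(-0.7) = (-0.7 - (-2))/(2 - (-2)) × (-0.7 - 0)/(2 - 0) = -0.113750

P(-0.7) = (-9)×L_0(-0.7) + (-8)×L_1(-0.7) + 5×L_2(-0.7)
P(-0.7) = -9.715000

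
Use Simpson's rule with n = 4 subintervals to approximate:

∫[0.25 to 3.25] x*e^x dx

f(x) = x*e^x
a = 0.25, b = 3.25, n = 4
h = (b - a)/n = 0.750000

Simpson's rule: (h/3)[f(x₀) + 4f(x₁) + 2f(x₂) + ... + f(xₙ)]

x_0 = 0.2500, f(x_0) = 0.321006, coefficient = 1
x_1 = 1.0000, f(x_1) = 2.718282, coefficient = 4
x_2 = 1.7500, f(x_2) = 10.070555, coefficient = 2
x_3 = 2.5000, f(x_3) = 30.456235, coefficient = 4
x_4 = 3.2500, f(x_4) = 83.818605, coefficient = 1

I ≈ (0.750000/3) × 236.978787 = 59.244697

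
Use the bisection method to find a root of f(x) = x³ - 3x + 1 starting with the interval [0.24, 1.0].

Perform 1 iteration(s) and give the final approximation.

f(x) = x³ - 3x + 1
Initial interval: [0.24, 1.0]

Iteration 1:
  c_1 = (0.240000 + 1.000000)/2 = 0.620000
  f(c_1) = f(0.620000) = -0.621672
  f(a) × f(c) < 0, new interval: [0.240000, 0.620000]

After 1 iteration(s), the approximation is c_1 = 0.620000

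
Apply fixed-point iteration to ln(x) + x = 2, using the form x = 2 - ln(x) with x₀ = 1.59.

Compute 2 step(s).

Equation: ln(x) + x = 2
Fixed-point form: x = 2 - ln(x)
x₀ = 1.59

x_1 = g(1.590000) = 1.536266
x_2 = g(1.536266) = 1.570645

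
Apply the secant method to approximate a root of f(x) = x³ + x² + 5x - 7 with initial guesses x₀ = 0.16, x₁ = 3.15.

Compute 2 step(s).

f(x) = x³ + x² + 5x - 7
x₀ = 0.16, x₁ = 3.15

Secant formula: x_{n+1} = x_n - f(x_n)(x_n - x_{n-1})/(f(x_n) - f(x_{n-1}))

Iteration 1:
  f(0.160000) = -6.170304
  f(3.150000) = 49.928375
  x_2 = 3.150000 - 49.928375×(3.150000 - 0.160000)/(49.928375 - (-6.170304))
       = 0.488871
Iteration 2:
  f(3.150000) = 49.928375
  f(0.488871) = -4.199815
  x_3 = 0.488871 - (-4.199815)×(0.488871 - 3.150000)/(-4.199815 - 49.928375)
       = 0.695348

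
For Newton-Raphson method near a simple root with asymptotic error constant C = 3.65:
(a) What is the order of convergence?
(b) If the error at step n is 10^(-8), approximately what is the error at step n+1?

(a) Newton-Raphson has quadratic (order 2) convergence near simple roots.
    This means |e_{n+1}| ≈ C|e_n|².

(b) With |e_n| = 10^(-8) and C = 3.65:
    |e_{n+1}| ≈ 3.65 × (10^(-8))² = 3.65 × 10^(-16)

(a) 2 (quadratic); (b) |e_{n+1}| ≈ 3.650e-16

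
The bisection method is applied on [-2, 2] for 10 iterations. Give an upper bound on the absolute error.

Bisection error bound: |error| ≤ (b-a)/2^n
|error| ≤ (2 - (-2))/2^10 = 4/2^10
|error| ≤ 0.0039062500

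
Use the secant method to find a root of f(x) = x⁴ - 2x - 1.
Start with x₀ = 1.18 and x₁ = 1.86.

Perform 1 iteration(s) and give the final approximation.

f(x) = x⁴ - 2x - 1
x₀ = 1.18, x₁ = 1.86

Secant formula: x_{n+1} = x_n - f(x_n)(x_n - x_{n-1})/(f(x_n) - f(x_{n-1}))

Iteration 1:
  f(1.180000) = -1.421222
  f(1.860000) = 7.248832
  x_2 = 1.860000 - 7.248832×(1.860000 - 1.180000)/(7.248832 - (-1.421222))
       = 1.291468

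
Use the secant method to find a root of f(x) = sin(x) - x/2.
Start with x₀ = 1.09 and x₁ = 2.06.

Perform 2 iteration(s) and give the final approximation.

f(x) = sin(x) - x/2
x₀ = 1.09, x₁ = 2.06

Secant formula: x_{n+1} = x_n - f(x_n)(x_n - x_{n-1})/(f(x_n) - f(x_{n-1}))

Iteration 1:
  f(1.090000) = 0.341627
  f(2.060000) = -0.147293
  x_2 = 2.060000 - (-0.147293)×(2.060000 - 1.090000)/(-0.147293 - 0.341627)
       = 1.767776
Iteration 2:
  f(2.060000) = -0.147293
  f(1.767776) = 0.096774
  x_3 = 1.767776 - 0.096774×(1.767776 - 2.060000)/(0.096774 - (-0.147293))
       = 1.883645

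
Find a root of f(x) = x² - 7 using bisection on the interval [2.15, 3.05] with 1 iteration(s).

f(x) = x² - 7
Initial interval: [2.15, 3.05]

Iteration 1:
  c_1 = (2.150000 + 3.050000)/2 = 2.600000
  f(c_1) = f(2.600000) = -0.240000
  f(a) × f(c) ≥ 0, new interval: [2.600000, 3.050000]

After 1 iteration(s), the approximation is c_1 = 2.600000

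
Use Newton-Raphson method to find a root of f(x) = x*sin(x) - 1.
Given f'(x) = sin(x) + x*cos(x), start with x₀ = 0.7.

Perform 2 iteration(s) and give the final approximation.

f(x) = x*sin(x) - 1
f'(x) = sin(x) + x*cos(x)
x₀ = 0.7

Newton-Raphson formula: x_{n+1} = x_n - f(x_n)/f'(x_n)

Iteration 1:
  f(0.700000) = -0.549048
  f'(0.700000) = 1.179607
  x_1 = 0.700000 - (-0.549048)/1.179607 = 1.165450
Iteration 2:
  f(1.165450) = 0.071008
  f'(1.165450) = 1.378546
  x_2 = 1.165450 - 0.071008/1.378546 = 1.113940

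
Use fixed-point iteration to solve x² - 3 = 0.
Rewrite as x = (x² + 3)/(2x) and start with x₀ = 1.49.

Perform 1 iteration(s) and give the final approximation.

Equation: x² - 3 = 0
Fixed-point form: x = (x² + 3)/(2x)
x₀ = 1.49

x_1 = g(1.490000) = 1.751711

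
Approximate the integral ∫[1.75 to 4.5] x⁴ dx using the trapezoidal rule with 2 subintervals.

f(x) = x⁴
a = 1.75, b = 4.5, n = 2
h = (b - a)/n = 1.375000

Trapezoidal rule: (h/2)[f(x₀) + 2f(x₁) + 2f(x₂) + ... + f(xₙ)]

x_0 = 1.7500, f(x_0) = 9.378906, coefficient = 1
x_1 = 3.1250, f(x_1) = 95.367432, coefficient = 2
x_2 = 4.5000, f(x_2) = 410.062500, coefficient = 1

I ≈ (1.375000/2) × 610.176270 = 419.496185
Exact value: 365.773633
Error: 53.722552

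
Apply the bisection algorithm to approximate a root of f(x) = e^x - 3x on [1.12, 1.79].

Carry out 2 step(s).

f(x) = e^x - 3x
Initial interval: [1.12, 1.79]

Iteration 1:
  c_1 = (1.120000 + 1.790000)/2 = 1.455000
  f(c_1) = f(1.455000) = -0.080517
  f(a) × f(c) ≥ 0, new interval: [1.455000, 1.790000]
Iteration 2:
  c_2 = (1.455000 + 1.790000)/2 = 1.622500
  f(c_2) = f(1.622500) = 0.198239
  f(a) × f(c) < 0, new interval: [1.455000, 1.622500]

After 2 iteration(s), the approximation is c_2 = 1.622500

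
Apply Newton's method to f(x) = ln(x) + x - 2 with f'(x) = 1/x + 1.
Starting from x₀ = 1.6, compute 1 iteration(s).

f(x) = ln(x) + x - 2
f'(x) = 1/x + 1
x₀ = 1.6

Newton-Raphson formula: x_{n+1} = x_n - f(x_n)/f'(x_n)

Iteration 1:
  f(1.600000) = 0.070004
  f'(1.600000) = 1.625000
  x_1 = 1.600000 - 0.070004/1.625000 = 1.556921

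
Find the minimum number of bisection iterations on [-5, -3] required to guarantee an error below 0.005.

We need (b-a)/2^n ≤ 0.005
(-3 - (-5))/2^n ≤ 0.005
2/2^n ≤ 0.005
2^n ≥ 400
n ≥ log₂(400) = 8.64
n ≥ 9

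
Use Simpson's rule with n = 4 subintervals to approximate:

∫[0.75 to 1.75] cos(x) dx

f(x) = cos(x)
a = 0.75, b = 1.75, n = 4
h = (b - a)/n = 0.250000

Simpson's rule: (h/3)[f(x₀) + 4f(x₁) + 2f(x₂) + ... + f(xₙ)]

x_0 = 0.7500, f(x_0) = 0.731689, coefficient = 1
x_1 = 1.0000, f(x_1) = 0.540302, coefficient = 4
x_2 = 1.2500, f(x_2) = 0.315322, coefficient = 2
x_3 = 1.5000, f(x_3) = 0.070737, coefficient = 4
x_4 = 1.7500, f(x_4) = -0.178246, coefficient = 1

I ≈ (0.250000/3) × 3.628246 = 0.302354
Exact value: 0.302347
Error: 0.000007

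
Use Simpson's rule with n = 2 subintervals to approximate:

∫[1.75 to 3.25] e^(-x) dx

f(x) = e^(-x)
a = 1.75, b = 3.25, n = 2
h = (b - a)/n = 0.750000

Simpson's rule: (h/3)[f(x₀) + 4f(x₁) + 2f(x₂) + ... + f(xₙ)]

x_0 = 1.7500, f(x_0) = 0.173774, coefficient = 1
x_1 = 2.5000, f(x_1) = 0.082085, coefficient = 4
x_2 = 3.2500, f(x_2) = 0.038774, coefficient = 1

I ≈ (0.750000/3) × 0.540888 = 0.135222
Exact value: 0.135000
Error: 0.000222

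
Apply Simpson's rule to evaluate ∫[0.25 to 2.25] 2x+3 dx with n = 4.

f(x) = 2x+3
a = 0.25, b = 2.25, n = 4
h = (b - a)/n = 0.500000

Simpson's rule: (h/3)[f(x₀) + 4f(x₁) + 2f(x₂) + ... + f(xₙ)]

x_0 = 0.2500, f(x_0) = 3.500000, coefficient = 1
x_1 = 0.7500, f(x_1) = 4.500000, coefficient = 4
x_2 = 1.2500, f(x_2) = 5.500000, coefficient = 2
x_3 = 1.7500, f(x_3) = 6.500000, coefficient = 4
x_4 = 2.2500, f(x_4) = 7.500000, coefficient = 1

I ≈ (0.500000/3) × 66.000000 = 11.000000
Exact value: 11.000000
Error: 0.000000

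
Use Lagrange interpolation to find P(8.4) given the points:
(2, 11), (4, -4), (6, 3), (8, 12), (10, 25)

Lagrange interpolation formula:
P(x) = Σ yᵢ × Lᵢ(x)
where Lᵢ(x) = Π_{j≠i} (x - xⱼ)/(xᵢ - xⱼ)

L_0(8.4) = (8.4 - 4)/(2 - 4) × (8.4 - 6)/(2 - 6) × (8.4 - 8)/(2 - 8) × (8.4 - 10)/(2 - 10) = -0.017600
L_1(8.4) = (8.4 - 2)/(4 - 2) × (8.4 - 6)/(4 - 6) × (8.4 - 8)/(4 - 8) × (8.4 - 10)/(4 - 10) = 0.102400
L_2(8.4) = (8.4 - 2)/(6 - 2) × (8.4 - 4)/(6 - 4) × (8.4 - 8)/(6 - 8) × (8.4 - 10)/(6 - 10) = -0.281600
L_3(8.4) = (8.4 - 2)/(8 - 2) × (8.4 - 4)/(8 - 4) × (8.4 - 6)/(8 - 6) × (8.4 - 10)/(8 - 10) = 1.126400
L_4(8.4) = (8.4 - 2)/(10 - 2) × (8.4 - 4)/(10 - 4) × (8.4 - 6)/(10 - 6) × (8.4 - 8)/(10 - 8) = 0.070400

P(8.4) = 11×L_0(8.4) + (-4)×L_1(8.4) + 3×L_2(8.4) + 12×L_3(8.4) + 25×L_4(8.4)
P(8.4) = 13.828800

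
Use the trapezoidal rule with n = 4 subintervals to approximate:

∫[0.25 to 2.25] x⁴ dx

f(x) = x⁴
a = 0.25, b = 2.25, n = 4
h = (b - a)/n = 0.500000

Trapezoidal rule: (h/2)[f(x₀) + 2f(x₁) + 2f(x₂) + ... + f(xₙ)]

x_0 = 0.2500, f(x_0) = 0.003906, coefficient = 1
x_1 = 0.7500, f(x_1) = 0.316406, coefficient = 2
x_2 = 1.2500, f(x_2) = 2.441406, coefficient = 2
x_3 = 1.7500, f(x_3) = 9.378906, coefficient = 2
x_4 = 2.2500, f(x_4) = 25.628906, coefficient = 1

I ≈ (0.500000/2) × 49.906250 = 12.476562
Exact value: 11.532812
Error: 0.943750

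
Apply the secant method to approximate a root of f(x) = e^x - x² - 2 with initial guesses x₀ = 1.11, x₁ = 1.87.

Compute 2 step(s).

f(x) = e^x - x² - 2
x₀ = 1.11, x₁ = 1.87

Secant formula: x_{n+1} = x_n - f(x_n)(x_n - x_{n-1})/(f(x_n) - f(x_{n-1}))

Iteration 1:
  f(1.110000) = -0.197742
  f(1.870000) = 0.991396
  x_2 = 1.870000 - 0.991396×(1.870000 - 1.110000)/(0.991396 - (-0.197742))
       = 1.236380
Iteration 2:
  f(1.870000) = 0.991396
  f(1.236380) = -0.085508
  x_3 = 1.236380 - (-0.085508)×(1.236380 - 1.870000)/(-0.085508 - 0.991396)
       = 1.286691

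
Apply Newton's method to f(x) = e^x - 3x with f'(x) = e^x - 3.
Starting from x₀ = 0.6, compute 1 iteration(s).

f(x) = e^x - 3x
f'(x) = e^x - 3
x₀ = 0.6

Newton-Raphson formula: x_{n+1} = x_n - f(x_n)/f'(x_n)

Iteration 1:
  f(0.600000) = 0.022119
  f'(0.600000) = -1.177881
  x_1 = 0.600000 - 0.022119/(-1.177881) = 0.618778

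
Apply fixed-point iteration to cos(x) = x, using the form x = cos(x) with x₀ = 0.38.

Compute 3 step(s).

Equation: cos(x) = x
Fixed-point form: x = cos(x)
x₀ = 0.38

x_1 = g(0.380000) = 0.928665
x_2 = g(0.928665) = 0.598904
x_3 = g(0.598904) = 0.825954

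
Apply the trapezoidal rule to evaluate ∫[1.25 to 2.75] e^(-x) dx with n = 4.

f(x) = e^(-x)
a = 1.25, b = 2.75, n = 4
h = (b - a)/n = 0.375000

Trapezoidal rule: (h/2)[f(x₀) + 2f(x₁) + 2f(x₂) + ... + f(xₙ)]

x_0 = 1.2500, f(x_0) = 0.286505, coefficient = 1
x_1 = 1.6250, f(x_1) = 0.196912, coefficient = 2
x_2 = 2.0000, f(x_2) = 0.135335, coefficient = 2
x_3 = 2.3750, f(x_3) = 0.093014, coefficient = 2
x_4 = 2.7500, f(x_4) = 0.063928, coefficient = 1

I ≈ (0.375000/2) × 1.200956 = 0.225179
Exact value: 0.222577
Error: 0.002602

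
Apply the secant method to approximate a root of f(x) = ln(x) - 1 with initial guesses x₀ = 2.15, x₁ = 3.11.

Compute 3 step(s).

f(x) = ln(x) - 1
x₀ = 2.15, x₁ = 3.11

Secant formula: x_{n+1} = x_n - f(x_n)(x_n - x_{n-1})/(f(x_n) - f(x_{n-1}))

Iteration 1:
  f(2.150000) = -0.234532
  f(3.110000) = 0.134623
  x_2 = 3.110000 - 0.134623×(3.110000 - 2.150000)/(0.134623 - (-0.234532))
       = 2.759909
Iteration 2:
  f(3.110000) = 0.134623
  f(2.759909) = 0.015198
  x_3 = 2.759909 - 0.015198×(2.759909 - 3.110000)/(0.015198 - 0.134623)
       = 2.715357
Iteration 3:
  f(2.759909) = 0.015198
  f(2.715357) = -0.001076
  x_4 = 2.715357 - (-0.001076)×(2.715357 - 2.759909)/(-0.001076 - 0.015198)
       = 2.718304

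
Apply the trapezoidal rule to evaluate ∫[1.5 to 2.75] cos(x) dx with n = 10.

f(x) = cos(x)
a = 1.5, b = 2.75, n = 10
h = (b - a)/n = 0.125000

Trapezoidal rule: (h/2)[f(x₀) + 2f(x₁) + 2f(x₂) + ... + f(xₙ)]

x_0 = 1.5000, f(x_0) = 0.070737, coefficient = 1
x_1 = 1.6250, f(x_1) = -0.054177, coefficient = 2
x_2 = 1.7500, f(x_2) = -0.178246, coefficient = 2
x_3 = 1.8750, f(x_3) = -0.299534, coefficient = 2
x_4 = 2.0000, f(x_4) = -0.416147, coefficient = 2
x_5 = 2.1250, f(x_5) = -0.526266, coefficient = 2
x_6 = 2.2500, f(x_6) = -0.628174, coefficient = 2
x_7 = 2.3750, f(x_7) = -0.720278, coefficient = 2
x_8 = 2.5000, f(x_8) = -0.801144, coefficient = 2
x_9 = 2.6250, f(x_9) = -0.869507, coefficient = 2
x_10 = 2.7500, f(x_10) = -0.924302, coefficient = 1

I ≈ (0.125000/2) × -9.840511 = -0.615032
Exact value: -0.615834
Error: 0.000802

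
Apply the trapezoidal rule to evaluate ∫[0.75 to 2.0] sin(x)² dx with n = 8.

f(x) = sin(x)²
a = 0.75, b = 2.0, n = 8
h = (b - a)/n = 0.156250

Trapezoidal rule: (h/2)[f(x₀) + 2f(x₁) + 2f(x₂) + ... + f(xₙ)]

x_0 = 0.7500, f(x_0) = 0.464631, coefficient = 1
x_1 = 0.9062, f(x_1) = 0.619679, coefficient = 2
x_2 = 1.0625, f(x_2) = 0.763133, coefficient = 2
x_3 = 1.2188, f(x_3) = 0.881100, coefficient = 2
x_4 = 1.3750, f(x_4) = 0.962151, coefficient = 2
x_5 = 1.5312, f(x_5) = 0.998437, coefficient = 2
x_6 = 1.6875, f(x_6) = 0.986442, coefficient = 2
x_7 = 1.8438, f(x_7) = 0.927328, coefficient = 2
x_8 = 2.0000, f(x_8) = 0.826822, coefficient = 1

I ≈ (0.156250/2) × 13.567993 = 1.059999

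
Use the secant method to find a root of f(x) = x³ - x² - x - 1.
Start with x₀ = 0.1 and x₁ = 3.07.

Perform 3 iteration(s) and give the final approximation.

f(x) = x³ - x² - x - 1
x₀ = 0.1, x₁ = 3.07

Secant formula: x_{n+1} = x_n - f(x_n)(x_n - x_{n-1})/(f(x_n) - f(x_{n-1}))

Iteration 1:
  f(0.100000) = -1.109000
  f(3.070000) = 15.439543
  x_2 = 3.070000 - 15.439543×(3.070000 - 0.100000)/(15.439543 - (-1.109000))
       = 0.299034
Iteration 2:
  f(3.070000) = 15.439543
  f(0.299034) = -1.361716
  x_3 = 0.299034 - (-1.361716)×(0.299034 - 3.070000)/(-1.361716 - 15.439543)
       = 0.523617
Iteration 3:
  f(0.299034) = -1.361716
  f(0.523617) = -1.654229
  x_4 = 0.523617 - (-1.654229)×(0.523617 - 0.299034)/(-1.654229 - (-1.361716))
       = -0.746448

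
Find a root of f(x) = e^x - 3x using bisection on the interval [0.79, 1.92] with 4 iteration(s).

f(x) = e^x - 3x
Initial interval: [0.79, 1.92]

Iteration 1:
  c_1 = (0.790000 + 1.920000)/2 = 1.355000
  f(c_1) = f(1.355000) = -0.188239
  f(a) × f(c) ≥ 0, new interval: [1.355000, 1.920000]
Iteration 2:
  c_2 = (1.355000 + 1.920000)/2 = 1.637500
  f(c_2) = f(1.637500) = 0.229798
  f(a) × f(c) < 0, new interval: [1.355000, 1.637500]
Iteration 3:
  c_3 = (1.355000 + 1.637500)/2 = 1.496250
  f(c_3) = f(1.496250) = -0.023836
  f(a) × f(c) ≥ 0, new interval: [1.496250, 1.637500]
Iteration 4:
  c_4 = (1.496250 + 1.637500)/2 = 1.566875
  f(c_4) = f(1.566875) = 0.091026
  f(a) × f(c) < 0, new interval: [1.496250, 1.566875]

After 4 iteration(s), the approximation is c_4 = 1.566875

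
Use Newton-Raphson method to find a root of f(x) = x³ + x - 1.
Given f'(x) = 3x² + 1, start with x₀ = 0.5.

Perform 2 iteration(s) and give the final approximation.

f(x) = x³ + x - 1
f'(x) = 3x² + 1
x₀ = 0.5

Newton-Raphson formula: x_{n+1} = x_n - f(x_n)/f'(x_n)

Iteration 1:
  f(0.500000) = -0.375000
  f'(0.500000) = 1.750000
  x_1 = 0.500000 - (-0.375000)/1.750000 = 0.714286
Iteration 2:
  f(0.714286) = 0.078717
  f'(0.714286) = 2.530612
  x_2 = 0.714286 - 0.078717/2.530612 = 0.683180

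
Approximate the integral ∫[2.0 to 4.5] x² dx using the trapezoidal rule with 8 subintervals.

f(x) = x²
a = 2.0, b = 4.5, n = 8
h = (b - a)/n = 0.312500

Trapezoidal rule: (h/2)[f(x₀) + 2f(x₁) + 2f(x₂) + ... + f(xₙ)]

x_0 = 2.0000, f(x_0) = 4.000000, coefficient = 1
x_1 = 2.3125, f(x_1) = 5.347656, coefficient = 2
x_2 = 2.6250, f(x_2) = 6.890625, coefficient = 2
x_3 = 2.9375, f(x_3) = 8.628906, coefficient = 2
x_4 = 3.2500, f(x_4) = 10.562500, coefficient = 2
x_5 = 3.5625, f(x_5) = 12.691406, coefficient = 2
x_6 = 3.8750, f(x_6) = 15.015625, coefficient = 2
x_7 = 4.1875, f(x_7) = 17.535156, coefficient = 2
x_8 = 4.5000, f(x_8) = 20.250000, coefficient = 1

I ≈ (0.312500/2) × 177.593750 = 27.749023
Exact value: 27.708333
Error: 0.040690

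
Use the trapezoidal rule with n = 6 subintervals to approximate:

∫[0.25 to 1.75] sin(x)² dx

f(x) = sin(x)²
a = 0.25, b = 1.75, n = 6
h = (b - a)/n = 0.250000

Trapezoidal rule: (h/2)[f(x₀) + 2f(x₁) + 2f(x₂) + ... + f(xₙ)]

x_0 = 0.2500, f(x_0) = 0.061209, coefficient = 1
x_1 = 0.5000, f(x_1) = 0.229849, coefficient = 2
x_2 = 0.7500, f(x_2) = 0.464631, coefficient = 2
x_3 = 1.0000, f(x_3) = 0.708073, coefficient = 2
x_4 = 1.2500, f(x_4) = 0.900572, coefficient = 2
x_5 = 1.5000, f(x_5) = 0.994996, coefficient = 2
x_6 = 1.7500, f(x_6) = 0.968228, coefficient = 1

I ≈ (0.250000/2) × 7.625681 = 0.953210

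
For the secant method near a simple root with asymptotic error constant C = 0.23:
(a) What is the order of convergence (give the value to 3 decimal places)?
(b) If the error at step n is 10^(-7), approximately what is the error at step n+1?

(a) Secant method has superlinear convergence with order φ = (1+√5)/2 ≈ 1.618.
    This means |e_{n+1}| ≈ C|e_n|^1.618.

(b) With |e_n| = 10^(-7) and C = 0.23:
    |e_{n+1}| ≈ 0.23 × (10^(-7))^1.618 = 0.23 × 10^(-11.33)

(a) ≈ 1.618 (golden ratio); (b) |e_{n+1}| ≈ 1.085e-12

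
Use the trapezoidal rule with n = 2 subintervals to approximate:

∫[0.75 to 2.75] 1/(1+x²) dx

f(x) = 1/(1+x²)
a = 0.75, b = 2.75, n = 2
h = (b - a)/n = 1.000000

Trapezoidal rule: (h/2)[f(x₀) + 2f(x₁) + 2f(x₂) + ... + f(xₙ)]

x_0 = 0.7500, f(x_0) = 0.640000, coefficient = 1
x_1 = 1.7500, f(x_1) = 0.246154, coefficient = 2
x_2 = 2.7500, f(x_2) = 0.116788, coefficient = 1

I ≈ (1.000000/2) × 1.249096 = 0.624548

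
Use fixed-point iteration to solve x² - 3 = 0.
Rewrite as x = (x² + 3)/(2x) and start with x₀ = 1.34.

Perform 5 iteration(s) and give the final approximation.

Equation: x² - 3 = 0
Fixed-point form: x = (x² + 3)/(2x)
x₀ = 1.34

x_1 = g(1.340000) = 1.789403
x_2 = g(1.789403) = 1.732970
x_3 = g(1.732970) = 1.732051
x_4 = g(1.732051) = 1.732051
x_5 = g(1.732051) = 1.732051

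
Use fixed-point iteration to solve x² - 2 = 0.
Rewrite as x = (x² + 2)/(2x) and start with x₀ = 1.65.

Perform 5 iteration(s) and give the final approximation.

Equation: x² - 2 = 0
Fixed-point form: x = (x² + 2)/(2x)
x₀ = 1.65

x_1 = g(1.650000) = 1.431061
x_2 = g(1.431061) = 1.414313
x_3 = g(1.414313) = 1.414214
x_4 = g(1.414214) = 1.414214
x_5 = g(1.414214) = 1.414214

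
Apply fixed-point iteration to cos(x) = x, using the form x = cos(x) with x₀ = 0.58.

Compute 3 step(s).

Equation: cos(x) = x
Fixed-point form: x = cos(x)
x₀ = 0.58

x_1 = g(0.580000) = 0.836463
x_2 = g(0.836463) = 0.670093
x_3 = g(0.670093) = 0.783764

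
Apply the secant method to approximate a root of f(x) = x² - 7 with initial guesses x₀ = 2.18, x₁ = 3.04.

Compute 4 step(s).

f(x) = x² - 7
x₀ = 2.18, x₁ = 3.04

Secant formula: x_{n+1} = x_n - f(x_n)(x_n - x_{n-1})/(f(x_n) - f(x_{n-1}))

Iteration 1:
  f(2.180000) = -2.247600
  f(3.040000) = 2.241600
  x_2 = 3.040000 - 2.241600×(3.040000 - 2.180000)/(2.241600 - (-2.247600))
       = 2.610575
Iteration 2:
  f(3.040000) = 2.241600
  f(2.610575) = -0.184900
  x_3 = 2.610575 - (-0.184900)×(2.610575 - 3.040000)/(-0.184900 - 2.241600)
       = 2.643297
Iteration 3:
  f(2.610575) = -0.184900
  f(2.643297) = -0.012981
  x_4 = 2.643297 - (-0.012981)×(2.643297 - 2.610575)/(-0.012981 - (-0.184900))
       = 2.645768
Iteration 4:
  f(2.643297) = -0.012981
  f(2.645768) = 0.000087
  x_5 = 2.645768 - 0.000087×(2.645768 - 2.643297)/(0.000087 - (-0.012981))
       = 2.645751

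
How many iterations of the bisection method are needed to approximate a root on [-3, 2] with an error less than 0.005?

We need (b-a)/2^n ≤ 0.005
(2 - (-3))/2^n ≤ 0.005
5/2^n ≤ 0.005
2^n ≥ 1000
n ≥ log₂(1000) = 9.97
n ≥ 10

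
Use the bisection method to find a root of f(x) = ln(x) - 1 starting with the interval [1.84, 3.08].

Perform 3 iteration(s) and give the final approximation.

f(x) = ln(x) - 1
Initial interval: [1.84, 3.08]

Iteration 1:
  c_1 = (1.840000 + 3.080000)/2 = 2.460000
  f(c_1) = f(2.460000) = -0.099839
  f(a) × f(c) ≥ 0, new interval: [2.460000, 3.080000]
Iteration 2:
  c_2 = (2.460000 + 3.080000)/2 = 2.770000
  f(c_2) = f(2.770000) = 0.018847
  f(a) × f(c) < 0, new interval: [2.460000, 2.770000]
Iteration 3:
  c_3 = (2.460000 + 2.770000)/2 = 2.615000
  f(c_3) = f(2.615000) = -0.038736
  f(a) × f(c) ≥ 0, new interval: [2.615000, 2.770000]

After 3 iteration(s), the approximation is c_3 = 2.615000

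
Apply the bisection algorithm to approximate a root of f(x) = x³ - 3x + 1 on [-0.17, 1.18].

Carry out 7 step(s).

f(x) = x³ - 3x + 1
Initial interval: [-0.17, 1.18]

Iteration 1:
  c_1 = (-0.170000 + 1.180000)/2 = 0.505000
  f(c_1) = f(0.505000) = -0.386212
  f(a) × f(c) < 0, new interval: [-0.170000, 0.505000]
Iteration 2:
  c_2 = (-0.170000 + 0.505000)/2 = 0.167500
  f(c_2) = f(0.167500) = 0.502199
  f(a) × f(c) ≥ 0, new interval: [0.167500, 0.505000]
Iteration 3:
  c_3 = (0.167500 + 0.505000)/2 = 0.336250
  f(c_3) = f(0.336250) = 0.029268
  f(a) × f(c) ≥ 0, new interval: [0.336250, 0.505000]
Iteration 4:
  c_4 = (0.336250 + 0.505000)/2 = 0.420625
  f(c_4) = f(0.420625) = -0.187456
  f(a) × f(c) < 0, new interval: [0.336250, 0.420625]
Iteration 5:
  c_5 = (0.336250 + 0.420625)/2 = 0.378437
  f(c_5) = f(0.378437) = -0.081115
  f(a) × f(c) < 0, new interval: [0.336250, 0.378437]
Iteration 6:
  c_6 = (0.336250 + 0.378437)/2 = 0.357344
  f(c_6) = f(0.357344) = -0.026400
  f(a) × f(c) < 0, new interval: [0.336250, 0.357344]
Iteration 7:
  c_7 = (0.336250 + 0.357344)/2 = 0.346797
  f(c_7) = f(0.346797) = 0.001318
  f(a) × f(c) ≥ 0, new interval: [0.346797, 0.357344]

After 7 iteration(s), the approximation is c_7 = 0.346797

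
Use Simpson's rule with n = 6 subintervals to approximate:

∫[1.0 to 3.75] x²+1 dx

f(x) = x²+1
a = 1.0, b = 3.75, n = 6
h = (b - a)/n = 0.458333

Simpson's rule: (h/3)[f(x₀) + 4f(x₁) + 2f(x₂) + ... + f(xₙ)]

x_0 = 1.0000, f(x_0) = 2.000000, coefficient = 1
x_1 = 1.4583, f(x_1) = 3.126736, coefficient = 4
x_2 = 1.9167, f(x_2) = 4.673611, coefficient = 2
x_3 = 2.3750, f(x_3) = 6.640625, coefficient = 4
x_4 = 2.8333, f(x_4) = 9.027778, coefficient = 2
x_5 = 3.2917, f(x_5) = 11.835069, coefficient = 4
x_6 = 3.7500, f(x_6) = 15.062500, coefficient = 1

I ≈ (0.458333/3) × 130.875000 = 19.994792
Exact value: 19.994792
Error: 0.000000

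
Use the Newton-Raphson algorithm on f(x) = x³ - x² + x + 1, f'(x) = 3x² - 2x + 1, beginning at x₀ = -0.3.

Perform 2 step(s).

f(x) = x³ - x² + x + 1
f'(x) = 3x² - 2x + 1
x₀ = -0.3

Newton-Raphson formula: x_{n+1} = x_n - f(x_n)/f'(x_n)

Iteration 1:
  f(-0.300000) = 0.583000
  f'(-0.300000) = 1.870000
  x_1 = -0.300000 - 0.583000/1.870000 = -0.611765
Iteration 2:
  f(-0.611765) = -0.214977
  f'(-0.611765) = 3.346298
  x_2 = -0.611765 - (-0.214977)/3.346298 = -0.547521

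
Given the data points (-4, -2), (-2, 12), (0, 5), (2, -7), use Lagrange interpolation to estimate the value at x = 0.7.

Lagrange interpolation formula:
P(x) = Σ yᵢ × Lᵢ(x)
where Lᵢ(x) = Π_{j≠i} (x - xⱼ)/(xᵢ - xⱼ)

L_0(0.7) = (0.7 - (-2))/(-4 - (-2)) × (0.7 - 0)/(-4 - 0) × (0.7 - 2)/(-4 - 2) = 0.051187
L_1(0.7) = (0.7 - (-4))/(-2 - (-4)) × (0.7 - 0)/(-2 - 0) × (0.7 - 2)/(-2 - 2) = -0.267313
L_2(0.7) = (0.7 - (-4))/(0 - (-4)) × (0.7 - (-2))/(0 - (-2)) × (0.7 - 2)/(0 - 2) = 1.031063
L_3(0.7) = (0.7 - (-4))/(2 - (-4)) × (0.7 - (-2))/(2 - (-2)) × (0.7 - 0)/(2 - 0) = 0.185063

P(0.7) = (-2)×L_0(0.7) + 12×L_1(0.7) + 5×L_2(0.7) + (-7)×L_3(0.7)
P(0.7) = 0.549750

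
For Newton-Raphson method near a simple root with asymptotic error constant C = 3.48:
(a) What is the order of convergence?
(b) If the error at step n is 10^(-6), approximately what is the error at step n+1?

(a) Newton-Raphson has quadratic (order 2) convergence near simple roots.
    This means |e_{n+1}| ≈ C|e_n|².

(b) With |e_n| = 10^(-6) and C = 3.48:
    |e_{n+1}| ≈ 3.48 × (10^(-6))² = 3.48 × 10^(-12)

(a) 2 (quadratic); (b) |e_{n+1}| ≈ 3.480e-12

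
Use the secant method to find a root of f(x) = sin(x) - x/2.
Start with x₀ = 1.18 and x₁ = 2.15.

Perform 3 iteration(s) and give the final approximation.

f(x) = sin(x) - x/2
x₀ = 1.18, x₁ = 2.15

Secant formula: x_{n+1} = x_n - f(x_n)(x_n - x_{n-1})/(f(x_n) - f(x_{n-1}))

Iteration 1:
  f(1.180000) = 0.334606
  f(2.150000) = -0.238101
  x_2 = 2.150000 - (-0.238101)×(2.150000 - 1.180000)/(-0.238101 - 0.334606)
       = 1.746726
Iteration 2:
  f(2.150000) = -0.238101
  f(1.746726) = 0.111202
  x_3 = 1.746726 - 0.111202×(1.746726 - 2.150000)/(0.111202 - (-0.238101))
       = 1.875109
Iteration 3:
  f(1.746726) = 0.111202
  f(1.875109) = 0.016499
  x_4 = 1.875109 - 0.016499×(1.875109 - 1.746726)/(0.016499 - 0.111202)
       = 1.897475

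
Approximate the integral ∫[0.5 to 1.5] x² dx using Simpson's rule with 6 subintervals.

f(x) = x²
a = 0.5, b = 1.5, n = 6
h = (b - a)/n = 0.166667

Simpson's rule: (h/3)[f(x₀) + 4f(x₁) + 2f(x₂) + ... + f(xₙ)]

x_0 = 0.5000, f(x_0) = 0.250000, coefficient = 1
x_1 = 0.6667, f(x_1) = 0.444444, coefficient = 4
x_2 = 0.8333, f(x_2) = 0.694444, coefficient = 2
x_3 = 1.0000, f(x_3) = 1.000000, coefficient = 4
x_4 = 1.1667, f(x_4) = 1.361111, coefficient = 2
x_5 = 1.3333, f(x_5) = 1.777778, coefficient = 4
x_6 = 1.5000, f(x_6) = 2.250000, coefficient = 1

I ≈ (0.166667/3) × 19.500000 = 1.083333
Exact value: 1.083333
Error: 0.000000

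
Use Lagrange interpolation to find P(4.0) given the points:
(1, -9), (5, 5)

Lagrange interpolation formula:
P(x) = Σ yᵢ × Lᵢ(x)
where Lᵢ(x) = Π_{j≠i} (x - xⱼ)/(xᵢ - xⱼ)

L_0(4.0) = (4.0 - 5)/(1 - 5) = 0.250000
L_1(4.0) = (4.0 - 1)/(5 - 1) = 0.750000

P(4.0) = (-9)×L_0(4.0) + 5×L_1(4.0)
P(4.0) = 1.500000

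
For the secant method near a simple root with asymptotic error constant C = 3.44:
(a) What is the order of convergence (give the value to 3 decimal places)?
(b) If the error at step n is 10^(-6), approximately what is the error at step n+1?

(a) Secant method has superlinear convergence with order φ = (1+√5)/2 ≈ 1.618.
    This means |e_{n+1}| ≈ C|e_n|^1.618.

(b) With |e_n| = 10^(-6) and C = 3.44:
    |e_{n+1}| ≈ 3.44 × (10^(-6))^1.618 = 3.44 × 10^(-9.71)

(a) ≈ 1.618 (golden ratio); (b) |e_{n+1}| ≈ 6.735e-10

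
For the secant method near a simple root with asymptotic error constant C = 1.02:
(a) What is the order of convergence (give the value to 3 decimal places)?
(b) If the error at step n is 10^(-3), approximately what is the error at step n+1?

(a) Secant method has superlinear convergence with order φ = (1+√5)/2 ≈ 1.618.
    This means |e_{n+1}| ≈ C|e_n|^1.618.

(b) With |e_n| = 10^(-3) and C = 1.02:
    |e_{n+1}| ≈ 1.02 × (10^(-3))^1.618 = 1.02 × 10^(-4.85)

(a) ≈ 1.618 (golden ratio); (b) |e_{n+1}| ≈ 1.427e-05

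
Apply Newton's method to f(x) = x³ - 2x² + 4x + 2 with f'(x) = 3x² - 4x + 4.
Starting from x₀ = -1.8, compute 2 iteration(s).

f(x) = x³ - 2x² + 4x + 2
f'(x) = 3x² - 4x + 4
x₀ = -1.8

Newton-Raphson formula: x_{n+1} = x_n - f(x_n)/f'(x_n)

Iteration 1:
  f(-1.800000) = -17.512000
  f'(-1.800000) = 20.920000
  x_1 = -1.800000 - (-17.512000)/20.920000 = -0.962906
Iteration 2:
  f(-0.962906) = -4.598798
  f'(-0.962906) = 10.633191
  x_2 = -0.962906 - (-4.598798)/10.633191 = -0.530412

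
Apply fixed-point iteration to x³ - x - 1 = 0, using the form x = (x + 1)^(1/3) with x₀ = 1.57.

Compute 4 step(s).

Equation: x³ - x - 1 = 0
Fixed-point form: x = (x + 1)^(1/3)
x₀ = 1.57

x_1 = g(1.570000) = 1.369760
x_2 = g(1.369760) = 1.333219
x_3 = g(1.333219) = 1.326331
x_4 = g(1.326331) = 1.325024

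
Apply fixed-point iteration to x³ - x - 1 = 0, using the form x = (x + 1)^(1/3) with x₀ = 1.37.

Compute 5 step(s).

Equation: x³ - x - 1 = 0
Fixed-point form: x = (x + 1)^(1/3)
x₀ = 1.37

x_1 = g(1.370000) = 1.333264
x_2 = g(1.333264) = 1.326339
x_3 = g(1.326339) = 1.325026
x_4 = g(1.325026) = 1.324776
x_5 = g(1.324776) = 1.324729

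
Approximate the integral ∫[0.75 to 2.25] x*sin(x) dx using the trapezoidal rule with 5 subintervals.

f(x) = x*sin(x)
a = 0.75, b = 2.25, n = 5
h = (b - a)/n = 0.300000

Trapezoidal rule: (h/2)[f(x₀) + 2f(x₁) + 2f(x₂) + ... + f(xₙ)]

x_0 = 0.7500, f(x_0) = 0.511229, coefficient = 1
x_1 = 1.0500, f(x_1) = 0.910794, coefficient = 2
x_2 = 1.3500, f(x_2) = 1.317227, coefficient = 2
x_3 = 1.6500, f(x_3) = 1.644827, coefficient = 2
x_4 = 1.9500, f(x_4) = 1.811471, coefficient = 2
x_5 = 2.2500, f(x_5) = 1.750665, coefficient = 1

I ≈ (0.300000/2) × 13.630533 = 2.044580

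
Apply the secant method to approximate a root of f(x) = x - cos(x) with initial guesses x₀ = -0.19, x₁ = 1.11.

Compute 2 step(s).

f(x) = x - cos(x)
x₀ = -0.19, x₁ = 1.11

Secant formula: x_{n+1} = x_n - f(x_n)(x_n - x_{n-1})/(f(x_n) - f(x_{n-1}))

Iteration 1:
  f(-0.190000) = -1.172004
  f(1.110000) = 0.665338
  x_2 = 1.110000 - 0.665338×(1.110000 - (-0.190000))/(0.665338 - (-1.172004))
       = 0.639244
Iteration 2:
  f(1.110000) = 0.665338
  f(0.639244) = -0.163303
  x_3 = 0.639244 - (-0.163303)×(0.639244 - 1.110000)/(-0.163303 - 0.665338)
       = 0.732017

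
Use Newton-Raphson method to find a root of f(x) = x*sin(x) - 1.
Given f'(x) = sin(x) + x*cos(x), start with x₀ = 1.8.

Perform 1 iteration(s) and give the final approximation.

f(x) = x*sin(x) - 1
f'(x) = sin(x) + x*cos(x)
x₀ = 1.8

Newton-Raphson formula: x_{n+1} = x_n - f(x_n)/f'(x_n)

Iteration 1:
  f(1.800000) = 0.752926
  f'(1.800000) = 0.564884
  x_1 = 1.800000 - 0.752926/0.564884 = 0.467114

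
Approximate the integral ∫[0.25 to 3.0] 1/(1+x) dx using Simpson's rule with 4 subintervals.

f(x) = 1/(1+x)
a = 0.25, b = 3.0, n = 4
h = (b - a)/n = 0.687500

Simpson's rule: (h/3)[f(x₀) + 4f(x₁) + 2f(x₂) + ... + f(xₙ)]

x_0 = 0.2500, f(x_0) = 0.800000, coefficient = 1
x_1 = 0.9375, f(x_1) = 0.516129, coefficient = 4
x_2 = 1.6250, f(x_2) = 0.380952, coefficient = 2
x_3 = 2.3125, f(x_3) = 0.301887, coefficient = 4
x_4 = 3.0000, f(x_4) = 0.250000, coefficient = 1

I ≈ (0.687500/3) × 5.083968 = 1.165076
Exact value: 1.163151
Error: 0.001925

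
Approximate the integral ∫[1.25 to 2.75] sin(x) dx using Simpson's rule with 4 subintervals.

f(x) = sin(x)
a = 1.25, b = 2.75, n = 4
h = (b - a)/n = 0.375000

Simpson's rule: (h/3)[f(x₀) + 4f(x₁) + 2f(x₂) + ... + f(xₙ)]

x_0 = 1.2500, f(x_0) = 0.948985, coefficient = 1
x_1 = 1.6250, f(x_1) = 0.998531, coefficient = 4
x_2 = 2.0000, f(x_2) = 0.909297, coefficient = 2
x_3 = 2.3750, f(x_3) = 0.693685, coefficient = 4
x_4 = 2.7500, f(x_4) = 0.381661, coefficient = 1

I ≈ (0.375000/3) × 9.918106 = 1.239763
Exact value: 1.239625
Error: 0.000139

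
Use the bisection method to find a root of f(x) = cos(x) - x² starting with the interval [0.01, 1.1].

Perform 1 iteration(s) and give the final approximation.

f(x) = cos(x) - x²
Initial interval: [0.01, 1.1]

Iteration 1:
  c_1 = (0.010000 + 1.100000)/2 = 0.555000
  f(c_1) = f(0.555000) = 0.541875
  f(a) × f(c) ≥ 0, new interval: [0.555000, 1.100000]

After 1 iteration(s), the approximation is c_1 = 0.555000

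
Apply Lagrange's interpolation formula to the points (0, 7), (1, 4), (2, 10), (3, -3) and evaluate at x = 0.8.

Lagrange interpolation formula:
P(x) = Σ yᵢ × Lᵢ(x)
where Lᵢ(x) = Π_{j≠i} (x - xⱼ)/(xᵢ - xⱼ)

L_0(0.8) = (0.8 - 1)/(0 - 1) × (0.8 - 2)/(0 - 2) × (0.8 - 3)/(0 - 3) = 0.088000
L_1(0.8) = (0.8 - 0)/(1 - 0) × (0.8 - 2)/(1 - 2) × (0.8 - 3)/(1 - 3) = 1.056000
L_2(0.8) = (0.8 - 0)/(2 - 0) × (0.8 - 1)/(2 - 1) × (0.8 - 3)/(2 - 3) = -0.176000
L_3(0.8) = (0.8 - 0)/(3 - 0) × (0.8 - 1)/(3 - 1) × (0.8 - 2)/(3 - 2) = 0.032000

P(0.8) = 7×L_0(0.8) + 4×L_1(0.8) + 10×L_2(0.8) + (-3)×L_3(0.8)
P(0.8) = 2.984000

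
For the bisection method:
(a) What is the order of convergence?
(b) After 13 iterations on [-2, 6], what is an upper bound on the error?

(a) Bisection has linear (order 1) convergence; the error is halved each step.

(b) Error bound = (b-a)/2^n = (6 - (-2))/2^{13}
    = 8/2^{13}

(a) 1 (linear); (b) error ≤ 9.77e-04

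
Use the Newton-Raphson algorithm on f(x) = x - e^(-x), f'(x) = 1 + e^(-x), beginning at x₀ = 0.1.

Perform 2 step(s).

f(x) = x - e^(-x)
f'(x) = 1 + e^(-x)
x₀ = 0.1

Newton-Raphson formula: x_{n+1} = x_n - f(x_n)/f'(x_n)

Iteration 1:
  f(0.100000) = -0.804837
  f'(0.100000) = 1.904837
  x_1 = 0.100000 - (-0.804837)/1.904837 = 0.522523
Iteration 2:
  f(0.522523) = -0.070500
  f'(0.522523) = 1.593023
  x_2 = 0.522523 - (-0.070500)/1.593023 = 0.566778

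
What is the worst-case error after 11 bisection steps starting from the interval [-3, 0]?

Bisection error bound: |error| ≤ (b-a)/2^n
|error| ≤ (0 - (-3))/2^11 = 3/2^11
|error| ≤ 0.0014648438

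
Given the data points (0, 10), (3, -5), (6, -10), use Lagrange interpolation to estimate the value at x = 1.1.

Lagrange interpolation formula:
P(x) = Σ yᵢ × Lᵢ(x)
where Lᵢ(x) = Π_{j≠i} (x - xⱼ)/(xᵢ - xⱼ)

L_0(1.1) = (1.1 - 3)/(0 - 3) × (1.1 - 6)/(0 - 6) = 0.517222
L_1(1.1) = (1.1 - 0)/(3 - 0) × (1.1 - 6)/(3 - 6) = 0.598889
L_2(1.1) = (1.1 - 0)/(6 - 0) × (1.1 - 3)/(6 - 3) = -0.116111

P(1.1) = 10×L_0(1.1) + (-5)×L_1(1.1) + (-10)×L_2(1.1)
P(1.1) = 3.338889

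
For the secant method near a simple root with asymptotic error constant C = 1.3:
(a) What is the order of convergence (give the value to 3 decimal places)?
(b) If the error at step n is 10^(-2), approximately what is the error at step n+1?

(a) Secant method has superlinear convergence with order φ = (1+√5)/2 ≈ 1.618.
    This means |e_{n+1}| ≈ C|e_n|^1.618.

(b) With |e_n| = 10^(-2) and C = 1.3:
    |e_{n+1}| ≈ 1.3 × (10^(-2))^1.618 = 1.3 × 10^(-3.24)

(a) ≈ 1.618 (golden ratio); (b) |e_{n+1}| ≈ 7.549e-04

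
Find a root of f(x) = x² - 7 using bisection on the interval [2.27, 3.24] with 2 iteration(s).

f(x) = x² - 7
Initial interval: [2.27, 3.24]

Iteration 1:
  c_1 = (2.270000 + 3.240000)/2 = 2.755000
  f(c_1) = f(2.755000) = 0.590025
  f(a) × f(c) < 0, new interval: [2.270000, 2.755000]
Iteration 2:
  c_2 = (2.270000 + 2.755000)/2 = 2.512500
  f(c_2) = f(2.512500) = -0.687344
  f(a) × f(c) ≥ 0, new interval: [2.512500, 2.755000]

After 2 iteration(s), the approximation is c_2 = 2.512500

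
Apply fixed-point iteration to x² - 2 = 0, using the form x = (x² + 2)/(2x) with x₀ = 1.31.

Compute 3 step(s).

Equation: x² - 2 = 0
Fixed-point form: x = (x² + 2)/(2x)
x₀ = 1.31

x_1 = g(1.310000) = 1.418359
x_2 = g(1.418359) = 1.414220
x_3 = g(1.414220) = 1.414214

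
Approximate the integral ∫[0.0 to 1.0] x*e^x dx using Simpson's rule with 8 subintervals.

f(x) = x*e^x
a = 0.0, b = 1.0, n = 8
h = (b - a)/n = 0.125000

Simpson's rule: (h/3)[f(x₀) + 4f(x₁) + 2f(x₂) + ... + f(xₙ)]

x_0 = 0.0000, f(x_0) = 0.000000, coefficient = 1
x_1 = 0.1250, f(x_1) = 0.141644, coefficient = 4
x_2 = 0.2500, f(x_2) = 0.321006, coefficient = 2
x_3 = 0.3750, f(x_3) = 0.545622, coefficient = 4
x_4 = 0.5000, f(x_4) = 0.824361, coefficient = 2
x_5 = 0.6250, f(x_5) = 1.167654, coefficient = 4
x_6 = 0.7500, f(x_6) = 1.587750, coefficient = 2
x_7 = 0.8750, f(x_7) = 2.099016, coefficient = 4
x_8 = 1.0000, f(x_8) = 2.718282, coefficient = 1

I ≈ (0.125000/3) × 24.000256 = 1.000011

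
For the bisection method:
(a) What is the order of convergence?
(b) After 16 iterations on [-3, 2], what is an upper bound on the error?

(a) Bisection has linear (order 1) convergence; the error is halved each step.

(b) Error bound = (b-a)/2^n = (2 - (-3))/2^{16}
    = 5/2^{16}

(a) 1 (linear); (b) error ≤ 7.63e-05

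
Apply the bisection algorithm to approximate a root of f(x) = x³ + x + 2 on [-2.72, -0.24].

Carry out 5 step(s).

f(x) = x³ + x + 2
Initial interval: [-2.72, -0.24]

Iteration 1:
  c_1 = (-2.720000 + (-0.240000))/2 = -1.480000
  f(c_1) = f(-1.480000) = -2.721792
  f(a) × f(c) ≥ 0, new interval: [-1.480000, -0.240000]
Iteration 2:
  c_2 = (-1.480000 + (-0.240000))/2 = -0.860000
  f(c_2) = f(-0.860000) = 0.503944
  f(a) × f(c) < 0, new interval: [-1.480000, -0.860000]
Iteration 3:
  c_3 = (-1.480000 + (-0.860000))/2 = -1.170000
  f(c_3) = f(-1.170000) = -0.771613
  f(a) × f(c) ≥ 0, new interval: [-1.170000, -0.860000]
Iteration 4:
  c_4 = (-1.170000 + (-0.860000))/2 = -1.015000
  f(c_4) = f(-1.015000) = -0.060678
  f(a) × f(c) ≥ 0, new interval: [-1.015000, -0.860000]
Iteration 5:
  c_5 = (-1.015000 + (-0.860000))/2 = -0.937500
  f(c_5) = f(-0.937500) = 0.238525
  f(a) × f(c) < 0, new interval: [-1.015000, -0.937500]

After 5 iteration(s), the approximation is c_5 = -0.937500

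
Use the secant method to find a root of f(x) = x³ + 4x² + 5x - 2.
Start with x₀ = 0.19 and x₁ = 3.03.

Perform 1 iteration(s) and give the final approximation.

f(x) = x³ + 4x² + 5x - 2
x₀ = 0.19, x₁ = 3.03

Secant formula: x_{n+1} = x_n - f(x_n)(x_n - x_{n-1})/(f(x_n) - f(x_{n-1}))

Iteration 1:
  f(0.190000) = -0.898741
  f(3.030000) = 77.691727
  x_2 = 3.030000 - 77.691727×(3.030000 - 0.190000)/(77.691727 - (-0.898741))
       = 0.222478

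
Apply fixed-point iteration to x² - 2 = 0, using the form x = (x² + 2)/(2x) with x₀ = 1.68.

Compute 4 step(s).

Equation: x² - 2 = 0
Fixed-point form: x = (x² + 2)/(2x)
x₀ = 1.68

x_1 = g(1.680000) = 1.435238
x_2 = g(1.435238) = 1.414368
x_3 = g(1.414368) = 1.414214
x_4 = g(1.414214) = 1.414214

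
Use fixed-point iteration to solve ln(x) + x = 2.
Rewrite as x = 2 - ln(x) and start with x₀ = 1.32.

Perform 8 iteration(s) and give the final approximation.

Equation: ln(x) + x = 2
Fixed-point form: x = 2 - ln(x)
x₀ = 1.32

x_1 = g(1.320000) = 1.722368
x_2 = g(1.722368) = 1.456300
x_3 = g(1.456300) = 1.624101
x_4 = g(1.624101) = 1.515045
x_5 = g(1.515045) = 1.584555
x_6 = g(1.584555) = 1.539697
x_7 = g(1.539697) = 1.568415
x_8 = g(1.568415) = 1.549935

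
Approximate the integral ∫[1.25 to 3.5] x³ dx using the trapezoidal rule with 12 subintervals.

f(x) = x³
a = 1.25, b = 3.5, n = 12
h = (b - a)/n = 0.187500

Trapezoidal rule: (h/2)[f(x₀) + 2f(x₁) + 2f(x₂) + ... + f(xₙ)]

x_0 = 1.2500, f(x_0) = 1.953125, coefficient = 1
x_1 = 1.4375, f(x_1) = 2.970459, coefficient = 2
x_2 = 1.6250, f(x_2) = 4.291016, coefficient = 2
x_3 = 1.8125, f(x_3) = 5.954346, coefficient = 2
x_4 = 2.0000, f(x_4) = 8.000000, coefficient = 2
x_5 = 2.1875, f(x_5) = 10.467529, coefficient = 2
x_6 = 2.3750, f(x_6) = 13.396484, coefficient = 2
x_7 = 2.5625, f(x_7) = 16.826416, coefficient = 2
x_8 = 2.7500, f(x_8) = 20.796875, coefficient = 2
x_9 = 2.9375, f(x_9) = 25.347412, coefficient = 2
x_10 = 3.1250, f(x_10) = 30.517578, coefficient = 2
x_11 = 3.3125, f(x_11) = 36.346924, coefficient = 2
x_12 = 3.5000, f(x_12) = 42.875000, coefficient = 1

I ≈ (0.187500/2) × 394.658203 = 36.999207
Exact value: 36.905273
Error: 0.093933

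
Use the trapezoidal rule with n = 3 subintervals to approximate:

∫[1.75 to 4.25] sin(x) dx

f(x) = sin(x)
a = 1.75, b = 4.25, n = 3
h = (b - a)/n = 0.833333

Trapezoidal rule: (h/2)[f(x₀) + 2f(x₁) + 2f(x₂) + ... + f(xₙ)]

x_0 = 1.7500, f(x_0) = 0.983986, coefficient = 1
x_1 = 2.5833, f(x_1) = 0.529711, coefficient = 2
x_2 = 3.4167, f(x_2) = -0.271618, coefficient = 2
x_3 = 4.2500, f(x_3) = -0.894989, coefficient = 1

I ≈ (0.833333/2) × 0.605181 = 0.252159
Exact value: 0.267841
Error: 0.015683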